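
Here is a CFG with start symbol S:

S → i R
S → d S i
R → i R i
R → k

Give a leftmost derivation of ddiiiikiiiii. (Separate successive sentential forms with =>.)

S => dSi => ddSii => ddiRii => ddiiRiii => ddiiiRiiii => ddiiiiRiiiii => ddiiiikiiiii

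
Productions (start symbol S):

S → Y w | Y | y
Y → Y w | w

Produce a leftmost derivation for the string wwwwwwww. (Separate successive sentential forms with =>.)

S=>Y=>Yw=>Yww=>Ywww=>Ywwww=>Ywwwww=>Ywwwwww=>Ywwwwwww=>wwwwwwww

S => Y   [S → Y]
Y => Yw   [Y → Y w]
Yw => Yww   [Y → Y w]
Yww => Ywww   [Y → Y w]
Ywww => Ywwww   [Y → Y w]
Ywwww => Ywwwww   [Y → Y w]
Ywwwww => Ywwwwww   [Y → Y w]
Ywwwwww => Ywwwwwww   [Y → Y w]
Ywwwwwww => wwwwwwww   [Y → w]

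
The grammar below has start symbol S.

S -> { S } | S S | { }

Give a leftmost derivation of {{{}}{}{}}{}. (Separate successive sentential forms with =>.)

S => SS => {S}S => {SS}S => {SSS}S => {{S}SS}S => {{{}}SS}S => {{{}}{}S}S => {{{}}{}{}}S => {{{}}{}{}}{}

S => SS   [S -> S S]
SS => {S}S   [S -> { S }]
{S}S => {SS}S   [S -> S S]
{SS}S => {SSS}S   [S -> S S]
{SSS}S => {{S}SS}S   [S -> { S }]
{{S}SS}S => {{{}}SS}S   [S -> { }]
{{{}}SS}S => {{{}}{}S}S   [S -> { }]
{{{}}{}S}S => {{{}}{}{}}S   [S -> { }]
{{{}}{}{}}S => {{{}}{}{}}{}   [S -> { }]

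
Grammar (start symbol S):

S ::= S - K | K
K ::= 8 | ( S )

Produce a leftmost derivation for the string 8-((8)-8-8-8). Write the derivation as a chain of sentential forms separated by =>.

S => S-K => K-K => 8-K => 8-(S) => 8-(S-K) => 8-(S-K-K) => 8-(S-K-K-K) => 8-(K-K-K-K) => 8-((S)-K-K-K) => 8-((K)-K-K-K) => 8-((8)-K-K-K) => 8-((8)-8-K-K) => 8-((8)-8-8-K) => 8-((8)-8-8-8)

S => S-K   [S ::= S - K]
S-K => K-K   [S ::= K]
K-K => 8-K   [K ::= 8]
8-K => 8-(S)   [K ::= ( S )]
8-(S) => 8-(S-K)   [S ::= S - K]
8-(S-K) => 8-(S-K-K)   [S ::= S - K]
8-(S-K-K) => 8-(S-K-K-K)   [S ::= S - K]
8-(S-K-K-K) => 8-(K-K-K-K)   [S ::= K]
8-(K-K-K-K) => 8-((S)-K-K-K)   [K ::= ( S )]
8-((S)-K-K-K) => 8-((K)-K-K-K)   [S ::= K]
8-((K)-K-K-K) => 8-((8)-K-K-K)   [K ::= 8]
8-((8)-K-K-K) => 8-((8)-8-K-K)   [K ::= 8]
8-((8)-8-K-K) => 8-((8)-8-8-K)   [K ::= 8]
8-((8)-8-8-K) => 8-((8)-8-8-8)   [K ::= 8]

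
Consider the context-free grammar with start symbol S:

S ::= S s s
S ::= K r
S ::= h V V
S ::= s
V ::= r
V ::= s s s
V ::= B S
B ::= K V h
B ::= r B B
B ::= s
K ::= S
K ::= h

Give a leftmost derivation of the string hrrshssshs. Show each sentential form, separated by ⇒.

S ⇒ hVV ⇒ hrV ⇒ hrBS ⇒ hrrBBS ⇒ hrrsBS ⇒ hrrsKVhS ⇒ hrrshVhS ⇒ hrrshssshS ⇒ hrrshssshs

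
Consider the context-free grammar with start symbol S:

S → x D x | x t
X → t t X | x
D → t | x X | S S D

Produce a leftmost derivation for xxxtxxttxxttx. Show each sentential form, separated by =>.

S => xDx => xSSDx => xxDxSDx => xxSSDxSDx => xxxDxSDxSDx => xxxtxSDxSDx => xxxtxxtDxSDx => xxxtxxttxSDx => xxxtxxttxxtDx => xxxtxxttxxttx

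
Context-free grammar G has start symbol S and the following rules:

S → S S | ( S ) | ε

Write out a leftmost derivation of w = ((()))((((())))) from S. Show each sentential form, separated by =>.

S => SS => (S)S => ((S))S => (((S)))S => ((()))S => ((()))(S) => ((()))((S)) => ((()))(((S))) => ((()))((((S)))) => ((()))(((((S))))) => ((()))((((()))))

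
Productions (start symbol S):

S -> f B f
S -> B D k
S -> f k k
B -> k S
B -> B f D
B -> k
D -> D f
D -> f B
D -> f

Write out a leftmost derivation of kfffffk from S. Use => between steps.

S => BDk   [S -> B D k]
BDk => BfDDk   [B -> B f D]
BfDDk => kfDDk   [B -> k]
kfDDk => kfDfDk   [D -> D f]
kfDfDk => kfffDk   [D -> f]
kfffDk => kfffDfk   [D -> D f]
kfffDfk => kfffffk   [D -> f]

S=>BDk=>BfDDk=>kfDDk=>kfDfDk=>kfffDk=>kfffDfk=>kfffffk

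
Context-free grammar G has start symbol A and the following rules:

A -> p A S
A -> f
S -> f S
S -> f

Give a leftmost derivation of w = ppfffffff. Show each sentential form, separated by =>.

A=>pAS=>ppASS=>ppfSS=>ppffS=>ppfffS=>ppffffS=>ppfffffS=>ppffffffS=>ppfffffff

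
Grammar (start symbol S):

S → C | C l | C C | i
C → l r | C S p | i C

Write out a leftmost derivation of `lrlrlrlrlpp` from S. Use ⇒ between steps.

S ⇒ C   [S → C]
C ⇒ CSp   [C → C S p]
CSp ⇒ lrSp   [C → l r]
lrSp ⇒ lrCCp   [S → C C]
lrCCp ⇒ lrlrCp   [C → l r]
lrlrCp ⇒ lrlrCSpp   [C → C S p]
lrlrCSpp ⇒ lrlrlrSpp   [C → l r]
lrlrlrSpp ⇒ lrlrlrClpp   [S → C l]
lrlrlrClpp ⇒ lrlrlrlrlpp   [C → l r]

S ⇒ C ⇒ CSp ⇒ lrSp ⇒ lrCCp ⇒ lrlrCp ⇒ lrlrCSpp ⇒ lrlrlrSpp ⇒ lrlrlrClpp ⇒ lrlrlrlrlpp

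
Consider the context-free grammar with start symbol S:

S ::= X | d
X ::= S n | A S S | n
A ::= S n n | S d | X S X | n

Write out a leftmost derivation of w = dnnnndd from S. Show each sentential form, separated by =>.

S => X   [S ::= X]
X => ASS   [X ::= A S S]
ASS => SnnSS   [A ::= S n n]
SnnSS => XnnSS   [S ::= X]
XnnSS => SnnnSS   [X ::= S n]
SnnnSS => XnnnSS   [S ::= X]
XnnnSS => SnnnnSS   [X ::= S n]
SnnnnSS => dnnnnSS   [S ::= d]
dnnnnSS => dnnnndS   [S ::= d]
dnnnndS => dnnnndd   [S ::= d]

S => X => ASS => SnnSS => XnnSS => SnnnSS => XnnnSS => SnnnnSS => dnnnnSS => dnnnndS => dnnnndd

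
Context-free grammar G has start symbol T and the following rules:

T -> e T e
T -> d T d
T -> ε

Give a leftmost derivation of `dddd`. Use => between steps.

T => dTd   [T -> d T d]
dTd => ddTdd   [T -> d T d]
ddTdd => dddd   [T -> ε]

T => dTd => ddTdd => dddd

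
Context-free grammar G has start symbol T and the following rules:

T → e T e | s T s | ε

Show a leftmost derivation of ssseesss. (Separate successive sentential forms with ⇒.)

T⇒sTs⇒ssTss⇒sssTsss⇒ssseTesss⇒ssseesss

T ⇒ sTs   [T → s T s]
sTs ⇒ ssTss   [T → s T s]
ssTss ⇒ sssTsss   [T → s T s]
sssTsss ⇒ ssseTesss   [T → e T e]
ssseTesss ⇒ ssseesss   [T → ε]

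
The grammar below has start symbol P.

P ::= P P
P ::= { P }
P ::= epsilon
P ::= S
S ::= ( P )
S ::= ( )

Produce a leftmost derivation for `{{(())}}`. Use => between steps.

P => {P} => {{P}} => {{S}} => {{(P)}} => {{(PP)}} => {{(PPP)}} => {{(SPP)}} => {{(()PP)}} => {{(()P)}} => {{(())}}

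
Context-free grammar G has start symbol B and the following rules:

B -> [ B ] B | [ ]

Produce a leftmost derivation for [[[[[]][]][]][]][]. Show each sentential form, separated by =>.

B => [B]B => [[B]B]B => [[[B]B]B]B => [[[[B]B]B]B]B => [[[[[]]B]B]B]B => [[[[[]][]]B]B]B => [[[[[]][]][]]B]B => [[[[[]][]][]][]]B => [[[[[]][]][]][]][]

B => [B]B   [B -> [ B ] B]
[B]B => [[B]B]B   [B -> [ B ] B]
[[B]B]B => [[[B]B]B]B   [B -> [ B ] B]
[[[B]B]B]B => [[[[B]B]B]B]B   [B -> [ B ] B]
[[[[B]B]B]B]B => [[[[[]]B]B]B]B   [B -> [ ]]
[[[[[]]B]B]B]B => [[[[[]][]]B]B]B   [B -> [ ]]
[[[[[]][]]B]B]B => [[[[[]][]][]]B]B   [B -> [ ]]
[[[[[]][]][]]B]B => [[[[[]][]][]][]]B   [B -> [ ]]
[[[[[]][]][]][]]B => [[[[[]][]][]][]][]   [B -> [ ]]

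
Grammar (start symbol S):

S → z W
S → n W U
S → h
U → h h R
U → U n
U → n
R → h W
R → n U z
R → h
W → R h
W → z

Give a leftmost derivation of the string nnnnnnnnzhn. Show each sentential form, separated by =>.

S => nWU => nRhU => nnUzhU => nnUnzhU => nnUnnzhU => nnUnnnzhU => nnUnnnnzhU => nnUnnnnnzhU => nnnnnnnnzhU => nnnnnnnnzhn

S => nWU   [S → n W U]
nWU => nRhU   [W → R h]
nRhU => nnUzhU   [R → n U z]
nnUzhU => nnUnzhU   [U → U n]
nnUnzhU => nnUnnzhU   [U → U n]
nnUnnzhU => nnUnnnzhU   [U → U n]
nnUnnnzhU => nnUnnnnzhU   [U → U n]
nnUnnnnzhU => nnUnnnnnzhU   [U → U n]
nnUnnnnnzhU => nnnnnnnnzhU   [U → n]
nnnnnnnnzhU => nnnnnnnnzhn   [U → n]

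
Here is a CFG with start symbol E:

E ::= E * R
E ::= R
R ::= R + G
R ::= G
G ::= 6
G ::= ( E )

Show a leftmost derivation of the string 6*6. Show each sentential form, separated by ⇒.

E ⇒ E*R   [E ::= E * R]
E*R ⇒ R*R   [E ::= R]
R*R ⇒ G*R   [R ::= G]
G*R ⇒ 6*R   [G ::= 6]
6*R ⇒ 6*G   [R ::= G]
6*G ⇒ 6*6   [G ::= 6]

E ⇒ E*R ⇒ R*R ⇒ G*R ⇒ 6*R ⇒ 6*G ⇒ 6*6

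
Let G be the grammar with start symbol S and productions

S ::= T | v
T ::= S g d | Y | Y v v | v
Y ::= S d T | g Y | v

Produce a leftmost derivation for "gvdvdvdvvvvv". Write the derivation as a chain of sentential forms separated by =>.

S => T => Yvv => gYvv => gSdTvv => gvdTvv => gvdYvvvv => gvdSdTvvvv => gvdvdTvvvv => gvdvdYvvvv => gvdvdSdTvvvv => gvdvdvdTvvvv => gvdvdvdvvvvv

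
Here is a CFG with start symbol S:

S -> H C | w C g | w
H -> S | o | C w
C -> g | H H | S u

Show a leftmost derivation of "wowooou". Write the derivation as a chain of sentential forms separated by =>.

S => HC => CwC => HHwC => SHwC => wHwC => wowC => wowSu => wowHCu => wowoCu => wowoHHu => wowooHu => wowooou

S => HC   [S -> H C]
HC => CwC   [H -> C w]
CwC => HHwC   [C -> H H]
HHwC => SHwC   [H -> S]
SHwC => wHwC   [S -> w]
wHwC => wowC   [H -> o]
wowC => wowSu   [C -> S u]
wowSu => wowHCu   [S -> H C]
wowHCu => wowoCu   [H -> o]
wowoCu => wowoHHu   [C -> H H]
wowoHHu => wowooHu   [H -> o]
wowooHu => wowooou   [H -> o]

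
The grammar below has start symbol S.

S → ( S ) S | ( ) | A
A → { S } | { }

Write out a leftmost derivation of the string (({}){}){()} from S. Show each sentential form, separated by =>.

S => (S)S   [S → ( S ) S]
(S)S => ((S)S)S   [S → ( S ) S]
((S)S)S => ((A)S)S   [S → A]
((A)S)S => (({})S)S   [A → { }]
(({})S)S => (({})A)S   [S → A]
(({})A)S => (({}){})S   [A → { }]
(({}){})S => (({}){})A   [S → A]
(({}){})A => (({}){}){S}   [A → { S }]
(({}){}){S} => (({}){}){()}   [S → ( )]

S => (S)S => ((S)S)S => ((A)S)S => (({})S)S => (({})A)S => (({}){})S => (({}){})A => (({}){}){S} => (({}){}){()}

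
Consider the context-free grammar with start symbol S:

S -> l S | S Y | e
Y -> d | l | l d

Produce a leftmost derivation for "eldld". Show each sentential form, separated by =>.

S => SY => SYY => SYYY => SYYYY => eYYYY => elYYY => eldYY => eldlY => eldld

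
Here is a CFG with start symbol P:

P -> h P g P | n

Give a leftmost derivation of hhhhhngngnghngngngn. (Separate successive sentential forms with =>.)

P=>hPgP=>hhPgPgP=>hhhPgPgPgP=>hhhhPgPgPgPgP=>hhhhhPgPgPgPgPgP=>hhhhhngPgPgPgPgP=>hhhhhngngPgPgPgP=>hhhhhngngngPgPgP=>hhhhhngngnghPgPgPgP=>hhhhhngngnghngPgPgP=>hhhhhngngnghngngPgP=>hhhhhngngnghngngngP=>hhhhhngngnghngngngn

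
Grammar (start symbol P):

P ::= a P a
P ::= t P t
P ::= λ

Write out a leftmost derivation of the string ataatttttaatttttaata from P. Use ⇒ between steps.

P ⇒ aPa   [P ::= a P a]
aPa ⇒ atPta   [P ::= t P t]
atPta ⇒ ataPata   [P ::= a P a]
ataPata ⇒ ataaPaata   [P ::= a P a]
ataaPaata ⇒ ataatPtaata   [P ::= t P t]
ataatPtaata ⇒ ataattPttaata   [P ::= t P t]
ataattPttaata ⇒ ataatttPtttaata   [P ::= t P t]
ataatttPtttaata ⇒ ataattttPttttaata   [P ::= t P t]
ataattttPttttaata ⇒ ataatttttPtttttaata   [P ::= t P t]
ataatttttPtttttaata ⇒ ataatttttaPatttttaata   [P ::= a P a]
ataatttttaPatttttaata ⇒ ataatttttaatttttaata   [P ::= λ]

P ⇒ aPa ⇒ atPta ⇒ ataPata ⇒ ataaPaata ⇒ ataatPtaata ⇒ ataattPttaata ⇒ ataatttPtttaata ⇒ ataattttPttttaata ⇒ ataatttttPtttttaata ⇒ ataatttttaPatttttaata ⇒ ataatttttaatttttaata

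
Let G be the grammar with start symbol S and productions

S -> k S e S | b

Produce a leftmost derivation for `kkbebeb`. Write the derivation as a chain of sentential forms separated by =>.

S => kSeS   [S -> k S e S]
kSeS => kkSeSeS   [S -> k S e S]
kkSeSeS => kkbeSeS   [S -> b]
kkbeSeS => kkbebeS   [S -> b]
kkbebeS => kkbebeb   [S -> b]

S => kSeS => kkSeSeS => kkbeSeS => kkbebeS => kkbebeb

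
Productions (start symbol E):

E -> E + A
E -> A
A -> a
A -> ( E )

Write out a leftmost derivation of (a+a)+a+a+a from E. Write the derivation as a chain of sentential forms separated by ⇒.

E⇒E+A⇒E+A+A⇒E+A+A+A⇒A+A+A+A⇒(E)+A+A+A⇒(E+A)+A+A+A⇒(A+A)+A+A+A⇒(a+A)+A+A+A⇒(a+a)+A+A+A⇒(a+a)+a+A+A⇒(a+a)+a+a+A⇒(a+a)+a+a+a

E ⇒ E+A   [E -> E + A]
E+A ⇒ E+A+A   [E -> E + A]
E+A+A ⇒ E+A+A+A   [E -> E + A]
E+A+A+A ⇒ A+A+A+A   [E -> A]
A+A+A+A ⇒ (E)+A+A+A   [A -> ( E )]
(E)+A+A+A ⇒ (E+A)+A+A+A   [E -> E + A]
(E+A)+A+A+A ⇒ (A+A)+A+A+A   [E -> A]
(A+A)+A+A+A ⇒ (a+A)+A+A+A   [A -> a]
(a+A)+A+A+A ⇒ (a+a)+A+A+A   [A -> a]
(a+a)+A+A+A ⇒ (a+a)+a+A+A   [A -> a]
(a+a)+a+A+A ⇒ (a+a)+a+a+A   [A -> a]
(a+a)+a+a+A ⇒ (a+a)+a+a+a   [A -> a]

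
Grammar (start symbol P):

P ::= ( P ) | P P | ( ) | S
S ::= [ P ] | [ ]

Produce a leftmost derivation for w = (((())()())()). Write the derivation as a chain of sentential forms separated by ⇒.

P ⇒ (P) ⇒ (PP) ⇒ ((P)P) ⇒ ((PP)P) ⇒ ((PPP)P) ⇒ (((P)PP)P) ⇒ (((())PP)P) ⇒ (((())()P)P) ⇒ (((())()())P) ⇒ (((())()())())

P ⇒ (P)   [P ::= ( P )]
(P) ⇒ (PP)   [P ::= P P]
(PP) ⇒ ((P)P)   [P ::= ( P )]
((P)P) ⇒ ((PP)P)   [P ::= P P]
((PP)P) ⇒ ((PPP)P)   [P ::= P P]
((PPP)P) ⇒ (((P)PP)P)   [P ::= ( P )]
(((P)PP)P) ⇒ (((())PP)P)   [P ::= ( )]
(((())PP)P) ⇒ (((())()P)P)   [P ::= ( )]
(((())()P)P) ⇒ (((())()())P)   [P ::= ( )]
(((())()())P) ⇒ (((())()())())   [P ::= ( )]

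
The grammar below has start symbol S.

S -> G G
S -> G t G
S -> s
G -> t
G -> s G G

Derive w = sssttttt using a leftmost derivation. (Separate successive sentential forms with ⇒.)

S ⇒ GG ⇒ sGGG ⇒ ssGGGG ⇒ sssGGGGG ⇒ ssstGGGG ⇒ sssttGGG ⇒ ssstttGG ⇒ sssttttG ⇒ sssttttt

S ⇒ GG   [S -> G G]
GG ⇒ sGGG   [G -> s G G]
sGGG ⇒ ssGGGG   [G -> s G G]
ssGGGG ⇒ sssGGGGG   [G -> s G G]
sssGGGGG ⇒ ssstGGGG   [G -> t]
ssstGGGG ⇒ sssttGGG   [G -> t]
sssttGGG ⇒ ssstttGG   [G -> t]
ssstttGG ⇒ sssttttG   [G -> t]
sssttttG ⇒ sssttttt   [G -> t]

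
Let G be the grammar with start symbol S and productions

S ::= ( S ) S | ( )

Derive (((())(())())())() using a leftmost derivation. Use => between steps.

S => (S)S => ((S)S)S => (((S)S)S)S => (((())S)S)S => (((())(S)S)S)S => (((())(())S)S)S => (((())(())())S)S => (((())(())())())S => (((())(())())())()

S => (S)S   [S ::= ( S ) S]
(S)S => ((S)S)S   [S ::= ( S ) S]
((S)S)S => (((S)S)S)S   [S ::= ( S ) S]
(((S)S)S)S => (((())S)S)S   [S ::= ( )]
(((())S)S)S => (((())(S)S)S)S   [S ::= ( S ) S]
(((())(S)S)S)S => (((())(())S)S)S   [S ::= ( )]
(((())(())S)S)S => (((())(())())S)S   [S ::= ( )]
(((())(())())S)S => (((())(())())())S   [S ::= ( )]
(((())(())())())S => (((())(())())())()   [S ::= ( )]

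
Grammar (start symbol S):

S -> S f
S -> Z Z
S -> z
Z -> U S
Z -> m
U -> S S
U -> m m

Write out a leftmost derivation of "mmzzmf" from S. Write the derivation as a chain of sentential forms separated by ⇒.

S ⇒ Sf ⇒ ZZf ⇒ USZf ⇒ SSSZf ⇒ ZZSSZf ⇒ mZSSZf ⇒ mmSSZf ⇒ mmzSZf ⇒ mmzzZf ⇒ mmzzmf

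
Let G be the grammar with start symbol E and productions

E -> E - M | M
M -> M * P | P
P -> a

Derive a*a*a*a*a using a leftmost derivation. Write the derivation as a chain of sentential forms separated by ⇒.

E ⇒ M   [E -> M]
M ⇒ M*P   [M -> M * P]
M*P ⇒ M*P*P   [M -> M * P]
M*P*P ⇒ M*P*P*P   [M -> M * P]
M*P*P*P ⇒ M*P*P*P*P   [M -> M * P]
M*P*P*P*P ⇒ P*P*P*P*P   [M -> P]
P*P*P*P*P ⇒ a*P*P*P*P   [P -> a]
a*P*P*P*P ⇒ a*a*P*P*P   [P -> a]
a*a*P*P*P ⇒ a*a*a*P*P   [P -> a]
a*a*a*P*P ⇒ a*a*a*a*P   [P -> a]
a*a*a*a*P ⇒ a*a*a*a*a   [P -> a]

E⇒M⇒M*P⇒M*P*P⇒M*P*P*P⇒M*P*P*P*P⇒P*P*P*P*P⇒a*P*P*P*P⇒a*a*P*P*P⇒a*a*a*P*P⇒a*a*a*a*P⇒a*a*a*a*a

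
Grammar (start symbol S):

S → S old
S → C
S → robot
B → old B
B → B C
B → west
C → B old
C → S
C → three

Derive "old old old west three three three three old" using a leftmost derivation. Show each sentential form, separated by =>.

S => C => B old => old B old => old old B old => old old B C old => old old B C C old => old old old B C C old => old old old B C C C old => old old old B C C C C old => old old old west C C C C old => old old old west three C C C old => old old old west three three C C old => old old old west three three three C old => old old old west three three three three old

S => C   [S → C]
C => B old   [C → B old]
B old => old B old   [B → old B]
old B old => old old B old   [B → old B]
old old B old => old old B C old   [B → B C]
old old B C old => old old B C C old   [B → B C]
old old B C C old => old old old B C C old   [B → old B]
old old old B C C old => old old old B C C C old   [B → B C]
old old old B C C C old => old old old B C C C C old   [B → B C]
old old old B C C C C old => old old old west C C C C old   [B → west]
old old old west C C C C old => old old old west three C C C old   [C → three]
old old old west three C C C old => old old old west three three C C old   [C → three]
old old old west three three C C old => old old old west three three three C old   [C → three]
old old old west three three three C old => old old old west three three three three old   [C → three]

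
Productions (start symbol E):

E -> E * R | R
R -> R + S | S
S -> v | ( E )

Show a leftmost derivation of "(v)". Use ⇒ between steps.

E⇒R⇒S⇒(E)⇒(R)⇒(S)⇒(v)

E ⇒ R   [E -> R]
R ⇒ S   [R -> S]
S ⇒ (E)   [S -> ( E )]
(E) ⇒ (R)   [E -> R]
(R) ⇒ (S)   [R -> S]
(S) ⇒ (v)   [S -> v]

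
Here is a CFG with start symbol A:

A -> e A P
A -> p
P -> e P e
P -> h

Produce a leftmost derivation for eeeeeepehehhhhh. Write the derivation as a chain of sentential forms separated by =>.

A=>eAP=>eeAPP=>eeeAPPP=>eeeeAPPPP=>eeeeeAPPPPP=>eeeeeeAPPPPPP=>eeeeeepPPPPPP=>eeeeeepePePPPPP=>eeeeeepehePPPPP=>eeeeeepehehPPPP=>eeeeeepehehhPPP=>eeeeeepehehhhPP=>eeeeeepehehhhhP=>eeeeeepehehhhhh

A => eAP   [A -> e A P]
eAP => eeAPP   [A -> e A P]
eeAPP => eeeAPPP   [A -> e A P]
eeeAPPP => eeeeAPPPP   [A -> e A P]
eeeeAPPPP => eeeeeAPPPPP   [A -> e A P]
eeeeeAPPPPP => eeeeeeAPPPPPP   [A -> e A P]
eeeeeeAPPPPPP => eeeeeepPPPPPP   [A -> p]
eeeeeepPPPPPP => eeeeeepePePPPPP   [P -> e P e]
eeeeeepePePPPPP => eeeeeepehePPPPP   [P -> h]
eeeeeepehePPPPP => eeeeeepehehPPPP   [P -> h]
eeeeeepehehPPPP => eeeeeepehehhPPP   [P -> h]
eeeeeepehehhPPP => eeeeeepehehhhPP   [P -> h]
eeeeeepehehhhPP => eeeeeepehehhhhP   [P -> h]
eeeeeepehehhhhP => eeeeeepehehhhhh   [P -> h]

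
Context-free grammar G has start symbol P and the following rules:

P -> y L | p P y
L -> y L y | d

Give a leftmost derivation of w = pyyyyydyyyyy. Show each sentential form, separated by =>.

P => pPy => pyLy => pyyLyy => pyyyLyyy => pyyyyLyyyy => pyyyyyLyyyyy => pyyyyydyyyyy

P => pPy   [P -> p P y]
pPy => pyLy   [P -> y L]
pyLy => pyyLyy   [L -> y L y]
pyyLyy => pyyyLyyy   [L -> y L y]
pyyyLyyy => pyyyyLyyyy   [L -> y L y]
pyyyyLyyyy => pyyyyyLyyyyy   [L -> y L y]
pyyyyyLyyyyy => pyyyyydyyyyy   [L -> d]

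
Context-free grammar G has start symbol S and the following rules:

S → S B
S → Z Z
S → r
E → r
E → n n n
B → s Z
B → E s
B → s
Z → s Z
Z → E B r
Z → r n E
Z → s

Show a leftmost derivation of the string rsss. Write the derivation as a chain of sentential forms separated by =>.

S => SB => SBB => rBB => rsZB => rssB => rsss

S => SB   [S → S B]
SB => SBB   [S → S B]
SBB => rBB   [S → r]
rBB => rsZB   [B → s Z]
rsZB => rssB   [Z → s]
rssB => rsss   [B → s]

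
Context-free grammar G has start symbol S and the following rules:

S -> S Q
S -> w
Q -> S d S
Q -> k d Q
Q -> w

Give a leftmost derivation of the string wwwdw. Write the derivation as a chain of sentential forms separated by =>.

S => SQ   [S -> S Q]
SQ => SQQ   [S -> S Q]
SQQ => wQQ   [S -> w]
wQQ => wwQ   [Q -> w]
wwQ => wwSdS   [Q -> S d S]
wwSdS => wwwdS   [S -> w]
wwwdS => wwwdw   [S -> w]

S=>SQ=>SQQ=>wQQ=>wwQ=>wwSdS=>wwwdS=>wwwdw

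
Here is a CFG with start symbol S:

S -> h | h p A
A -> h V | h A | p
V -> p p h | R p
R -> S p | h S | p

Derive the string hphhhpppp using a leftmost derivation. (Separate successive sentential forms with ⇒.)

S ⇒ hpA ⇒ hphA ⇒ hphhV ⇒ hphhRp ⇒ hphhSpp ⇒ hphhhpApp ⇒ hphhhpppp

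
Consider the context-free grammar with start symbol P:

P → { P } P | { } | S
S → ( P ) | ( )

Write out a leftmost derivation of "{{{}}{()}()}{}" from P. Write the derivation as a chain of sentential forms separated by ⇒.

P ⇒ {P}P ⇒ {{P}P}P ⇒ {{{}}P}P ⇒ {{{}}{P}P}P ⇒ {{{}}{S}P}P ⇒ {{{}}{()}P}P ⇒ {{{}}{()}S}P ⇒ {{{}}{()}()}P ⇒ {{{}}{()}()}{}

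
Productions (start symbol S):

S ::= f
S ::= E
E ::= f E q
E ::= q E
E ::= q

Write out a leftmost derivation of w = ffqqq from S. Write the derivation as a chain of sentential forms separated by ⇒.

S ⇒ E ⇒ fEq ⇒ ffEqq ⇒ ffqqq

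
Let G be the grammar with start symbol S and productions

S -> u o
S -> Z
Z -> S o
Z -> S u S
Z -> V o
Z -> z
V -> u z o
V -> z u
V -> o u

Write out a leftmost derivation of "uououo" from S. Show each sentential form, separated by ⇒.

S ⇒ Z   [S -> Z]
Z ⇒ SuS   [Z -> S u S]
SuS ⇒ uouS   [S -> u o]
uouS ⇒ uouZ   [S -> Z]
uouZ ⇒ uouVo   [Z -> V o]
uouVo ⇒ uououo   [V -> o u]

S⇒Z⇒SuS⇒uouS⇒uouZ⇒uouVo⇒uououo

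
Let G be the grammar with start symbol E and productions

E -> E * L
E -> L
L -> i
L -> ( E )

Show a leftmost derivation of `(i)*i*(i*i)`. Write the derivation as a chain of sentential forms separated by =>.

E => E*L   [E -> E * L]
E*L => E*L*L   [E -> E * L]
E*L*L => L*L*L   [E -> L]
L*L*L => (E)*L*L   [L -> ( E )]
(E)*L*L => (L)*L*L   [E -> L]
(L)*L*L => (i)*L*L   [L -> i]
(i)*L*L => (i)*i*L   [L -> i]
(i)*i*L => (i)*i*(E)   [L -> ( E )]
(i)*i*(E) => (i)*i*(E*L)   [E -> E * L]
(i)*i*(E*L) => (i)*i*(L*L)   [E -> L]
(i)*i*(L*L) => (i)*i*(i*L)   [L -> i]
(i)*i*(i*L) => (i)*i*(i*i)   [L -> i]

E => E*L => E*L*L => L*L*L => (E)*L*L => (L)*L*L => (i)*L*L => (i)*i*L => (i)*i*(E) => (i)*i*(E*L) => (i)*i*(L*L) => (i)*i*(i*L) => (i)*i*(i*i)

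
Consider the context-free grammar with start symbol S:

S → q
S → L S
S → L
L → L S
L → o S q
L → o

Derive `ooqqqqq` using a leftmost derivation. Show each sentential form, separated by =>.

S => LS   [S → L S]
LS => LSS   [L → L S]
LSS => oSS   [L → o]
oSS => oLSS   [S → L S]
oLSS => oLSSS   [L → L S]
oLSSS => ooSqSSS   [L → o S q]
ooSqSSS => ooqqSSS   [S → q]
ooqqSSS => ooqqqSS   [S → q]
ooqqqSS => ooqqqqS   [S → q]
ooqqqqS => ooqqqqq   [S → q]

S=>LS=>LSS=>oSS=>oLSS=>oLSSS=>ooSqSSS=>ooqqSSS=>ooqqqSS=>ooqqqqS=>ooqqqqq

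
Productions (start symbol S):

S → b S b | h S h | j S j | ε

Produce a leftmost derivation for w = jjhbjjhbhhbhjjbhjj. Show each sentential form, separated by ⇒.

S ⇒ jSj   [S → j S j]
jSj ⇒ jjSjj   [S → j S j]
jjSjj ⇒ jjhShjj   [S → h S h]
jjhShjj ⇒ jjhbSbhjj   [S → b S b]
jjhbSbhjj ⇒ jjhbjSjbhjj   [S → j S j]
jjhbjSjbhjj ⇒ jjhbjjSjjbhjj   [S → j S j]
jjhbjjSjjbhjj ⇒ jjhbjjhShjjbhjj   [S → h S h]
jjhbjjhShjjbhjj ⇒ jjhbjjhbSbhjjbhjj   [S → b S b]
jjhbjjhbSbhjjbhjj ⇒ jjhbjjhbhShbhjjbhjj   [S → h S h]
jjhbjjhbhShbhjjbhjj ⇒ jjhbjjhbhhbhjjbhjj   [S → ε]

S ⇒ jSj ⇒ jjSjj ⇒ jjhShjj ⇒ jjhbSbhjj ⇒ jjhbjSjbhjj ⇒ jjhbjjSjjbhjj ⇒ jjhbjjhShjjbhjj ⇒ jjhbjjhbSbhjjbhjj ⇒ jjhbjjhbhShbhjjbhjj ⇒ jjhbjjhbhhbhjjbhjj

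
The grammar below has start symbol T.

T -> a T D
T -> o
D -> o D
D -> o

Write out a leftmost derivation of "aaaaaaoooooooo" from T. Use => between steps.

T=>aTD=>aaTDD=>aaaTDDD=>aaaaTDDDD=>aaaaaTDDDDD=>aaaaaaTDDDDDD=>aaaaaaoDDDDDD=>aaaaaaooDDDDDD=>aaaaaaoooDDDDD=>aaaaaaooooDDDD=>aaaaaaoooooDDD=>aaaaaaooooooDD=>aaaaaaoooooooD=>aaaaaaoooooooo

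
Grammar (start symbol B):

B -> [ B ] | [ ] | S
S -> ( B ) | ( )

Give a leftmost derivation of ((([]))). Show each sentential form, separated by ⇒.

B ⇒ S ⇒ (B) ⇒ (S) ⇒ ((B)) ⇒ ((S)) ⇒ (((B))) ⇒ ((([])))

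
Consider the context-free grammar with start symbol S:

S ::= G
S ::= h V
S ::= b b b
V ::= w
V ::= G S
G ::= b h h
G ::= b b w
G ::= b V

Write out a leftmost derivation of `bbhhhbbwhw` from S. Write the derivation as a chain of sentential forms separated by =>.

S=>G=>bV=>bGS=>bbhhS=>bbhhhV=>bbhhhGS=>bbhhhbbwS=>bbhhhbbwhV=>bbhhhbbwhw

S => G   [S ::= G]
G => bV   [G ::= b V]
bV => bGS   [V ::= G S]
bGS => bbhhS   [G ::= b h h]
bbhhS => bbhhhV   [S ::= h V]
bbhhhV => bbhhhGS   [V ::= G S]
bbhhhGS => bbhhhbbwS   [G ::= b b w]
bbhhhbbwS => bbhhhbbwhV   [S ::= h V]
bbhhhbbwhV => bbhhhbbwhw   [V ::= w]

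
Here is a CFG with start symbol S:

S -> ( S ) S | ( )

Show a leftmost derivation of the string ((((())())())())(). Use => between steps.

S => (S)S => ((S)S)S => (((S)S)S)S => ((((S)S)S)S)S => ((((())S)S)S)S => ((((())())S)S)S => ((((())())())S)S => ((((())())())())S => ((((())())())())()

S => (S)S   [S -> ( S ) S]
(S)S => ((S)S)S   [S -> ( S ) S]
((S)S)S => (((S)S)S)S   [S -> ( S ) S]
(((S)S)S)S => ((((S)S)S)S)S   [S -> ( S ) S]
((((S)S)S)S)S => ((((())S)S)S)S   [S -> ( )]
((((())S)S)S)S => ((((())())S)S)S   [S -> ( )]
((((())())S)S)S => ((((())())())S)S   [S -> ( )]
((((())())())S)S => ((((())())())())S   [S -> ( )]
((((())())())())S => ((((())())())())()   [S -> ( )]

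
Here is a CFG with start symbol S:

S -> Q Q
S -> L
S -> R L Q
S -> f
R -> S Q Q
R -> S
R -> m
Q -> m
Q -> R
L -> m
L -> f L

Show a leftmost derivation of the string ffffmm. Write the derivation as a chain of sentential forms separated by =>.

S => RLQ => SLQ => fLQ => ffLQ => fffLQ => ffffLQ => ffffmQ => ffffmm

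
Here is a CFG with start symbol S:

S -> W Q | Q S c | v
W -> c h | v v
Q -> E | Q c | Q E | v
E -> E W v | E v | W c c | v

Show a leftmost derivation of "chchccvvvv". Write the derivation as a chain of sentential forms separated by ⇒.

S ⇒ WQ ⇒ chQ ⇒ chE ⇒ chEv ⇒ chEWvv ⇒ chWccWvv ⇒ chchccWvv ⇒ chchccvvvv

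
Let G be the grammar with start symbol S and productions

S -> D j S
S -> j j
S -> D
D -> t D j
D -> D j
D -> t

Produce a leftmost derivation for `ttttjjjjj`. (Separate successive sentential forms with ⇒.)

S ⇒ D   [S -> D]
D ⇒ Dj   [D -> D j]
Dj ⇒ tDjj   [D -> t D j]
tDjj ⇒ ttDjjj   [D -> t D j]
ttDjjj ⇒ ttDjjjj   [D -> D j]
ttDjjjj ⇒ tttDjjjjj   [D -> t D j]
tttDjjjjj ⇒ ttttjjjjj   [D -> t]

S ⇒ D ⇒ Dj ⇒ tDjj ⇒ ttDjjj ⇒ ttDjjjj ⇒ tttDjjjjj ⇒ ttttjjjjj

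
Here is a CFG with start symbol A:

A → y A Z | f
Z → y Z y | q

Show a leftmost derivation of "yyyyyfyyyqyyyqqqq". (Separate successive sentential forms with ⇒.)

A ⇒ yAZ ⇒ yyAZZ ⇒ yyyAZZZ ⇒ yyyyAZZZZ ⇒ yyyyyAZZZZZ ⇒ yyyyyfZZZZZ ⇒ yyyyyfyZyZZZZ ⇒ yyyyyfyyZyyZZZZ ⇒ yyyyyfyyyZyyyZZZZ ⇒ yyyyyfyyyqyyyZZZZ ⇒ yyyyyfyyyqyyyqZZZ ⇒ yyyyyfyyyqyyyqqZZ ⇒ yyyyyfyyyqyyyqqqZ ⇒ yyyyyfyyyqyyyqqqq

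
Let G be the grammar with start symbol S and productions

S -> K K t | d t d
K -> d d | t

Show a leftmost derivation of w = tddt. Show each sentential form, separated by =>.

S=>KKt=>tKt=>tddt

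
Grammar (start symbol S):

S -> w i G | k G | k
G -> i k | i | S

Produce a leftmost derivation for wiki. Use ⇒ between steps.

S⇒wiG⇒wiS⇒wikG⇒wiki

S ⇒ wiG   [S -> w i G]
wiG ⇒ wiS   [G -> S]
wiS ⇒ wikG   [S -> k G]
wikG ⇒ wiki   [G -> i]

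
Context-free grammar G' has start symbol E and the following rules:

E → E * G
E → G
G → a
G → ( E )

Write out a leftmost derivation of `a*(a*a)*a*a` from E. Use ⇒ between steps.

E⇒E*G⇒E*G*G⇒E*G*G*G⇒G*G*G*G⇒a*G*G*G⇒a*(E)*G*G⇒a*(E*G)*G*G⇒a*(G*G)*G*G⇒a*(a*G)*G*G⇒a*(a*a)*G*G⇒a*(a*a)*a*G⇒a*(a*a)*a*a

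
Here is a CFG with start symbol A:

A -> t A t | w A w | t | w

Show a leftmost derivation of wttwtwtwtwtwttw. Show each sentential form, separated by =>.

A=>wAw=>wtAtw=>wttAttw=>wttwAwttw=>wttwtAtwttw=>wttwtwAwtwttw=>wttwtwtAtwtwttw=>wttwtwtwtwtwttw

A => wAw   [A -> w A w]
wAw => wtAtw   [A -> t A t]
wtAtw => wttAttw   [A -> t A t]
wttAttw => wttwAwttw   [A -> w A w]
wttwAwttw => wttwtAtwttw   [A -> t A t]
wttwtAtwttw => wttwtwAwtwttw   [A -> w A w]
wttwtwAwtwttw => wttwtwtAtwtwttw   [A -> t A t]
wttwtwtAtwtwttw => wttwtwtwtwtwttw   [A -> w]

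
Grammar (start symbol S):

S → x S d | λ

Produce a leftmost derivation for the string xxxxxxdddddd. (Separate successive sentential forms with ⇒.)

S⇒xSd⇒xxSdd⇒xxxSddd⇒xxxxSdddd⇒xxxxxSddddd⇒xxxxxxSdddddd⇒xxxxxxdddddd

S ⇒ xSd   [S → x S d]
xSd ⇒ xxSdd   [S → x S d]
xxSdd ⇒ xxxSddd   [S → x S d]
xxxSddd ⇒ xxxxSdddd   [S → x S d]
xxxxSdddd ⇒ xxxxxSddddd   [S → x S d]
xxxxxSddddd ⇒ xxxxxxSdddddd   [S → x S d]
xxxxxxSdddddd ⇒ xxxxxxdddddd   [S → λ]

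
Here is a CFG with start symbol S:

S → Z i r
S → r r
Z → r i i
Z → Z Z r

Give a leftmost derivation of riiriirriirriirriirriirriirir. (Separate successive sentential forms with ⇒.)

S⇒Zir⇒ZZrir⇒ZZrZrir⇒ZZrZrZrir⇒ZZrZrZrZrir⇒ZZrZrZrZrZrir⇒ZZrZrZrZrZrZrir⇒riiZrZrZrZrZrZrir⇒riiriirZrZrZrZrZrir⇒riiriirriirZrZrZrZrir⇒riiriirriirriirZrZrZrir⇒riiriirriirriirriirZrZrir⇒riiriirriirriirriirriirZrir⇒riiriirriirriirriirriirriirir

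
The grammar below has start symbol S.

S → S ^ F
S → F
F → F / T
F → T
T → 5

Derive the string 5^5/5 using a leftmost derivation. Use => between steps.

S => S^F   [S → S ^ F]
S^F => F^F   [S → F]
F^F => T^F   [F → T]
T^F => 5^F   [T → 5]
5^F => 5^F/T   [F → F / T]
5^F/T => 5^T/T   [F → T]
5^T/T => 5^5/T   [T → 5]
5^5/T => 5^5/5   [T → 5]

S => S^F => F^F => T^F => 5^F => 5^F/T => 5^T/T => 5^5/T => 5^5/5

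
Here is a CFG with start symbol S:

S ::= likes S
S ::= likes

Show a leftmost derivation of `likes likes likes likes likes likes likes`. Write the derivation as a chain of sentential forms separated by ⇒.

S ⇒ likes S ⇒ likes likes S ⇒ likes likes likes S ⇒ likes likes likes likes S ⇒ likes likes likes likes likes S ⇒ likes likes likes likes likes likes S ⇒ likes likes likes likes likes likes likes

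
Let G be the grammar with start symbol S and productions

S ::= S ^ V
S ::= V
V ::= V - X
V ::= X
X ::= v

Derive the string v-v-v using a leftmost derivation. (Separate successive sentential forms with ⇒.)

S⇒V⇒V-X⇒V-X-X⇒X-X-X⇒v-X-X⇒v-v-X⇒v-v-v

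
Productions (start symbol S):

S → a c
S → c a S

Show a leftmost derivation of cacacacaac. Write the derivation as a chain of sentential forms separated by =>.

S => caS   [S → c a S]
caS => cacaS   [S → c a S]
cacaS => cacacaS   [S → c a S]
cacacaS => cacacacaS   [S → c a S]
cacacacaS => cacacacaac   [S → a c]

S=>caS=>cacaS=>cacacaS=>cacacacaS=>cacacacaac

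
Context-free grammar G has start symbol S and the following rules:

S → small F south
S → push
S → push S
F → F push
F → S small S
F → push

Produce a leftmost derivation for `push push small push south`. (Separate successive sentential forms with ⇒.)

S ⇒ push S ⇒ push push S ⇒ push push small F south ⇒ push push small push south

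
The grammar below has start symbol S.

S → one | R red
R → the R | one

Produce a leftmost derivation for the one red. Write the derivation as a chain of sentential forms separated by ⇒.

S ⇒ R red   [S → R red]
R red ⇒ the R red   [R → the R]
the R red ⇒ the one red   [R → one]

S ⇒ R red ⇒ the R red ⇒ the one red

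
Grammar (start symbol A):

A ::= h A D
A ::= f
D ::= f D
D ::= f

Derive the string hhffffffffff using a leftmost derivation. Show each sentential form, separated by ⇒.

A ⇒ hAD ⇒ hhADD ⇒ hhfDD ⇒ hhffDD ⇒ hhfffD ⇒ hhffffD ⇒ hhfffffD ⇒ hhffffffD ⇒ hhfffffffD ⇒ hhffffffffD ⇒ hhfffffffffD ⇒ hhffffffffff

A ⇒ hAD   [A ::= h A D]
hAD ⇒ hhADD   [A ::= h A D]
hhADD ⇒ hhfDD   [A ::= f]
hhfDD ⇒ hhffDD   [D ::= f D]
hhffDD ⇒ hhfffD   [D ::= f]
hhfffD ⇒ hhffffD   [D ::= f D]
hhffffD ⇒ hhfffffD   [D ::= f D]
hhfffffD ⇒ hhffffffD   [D ::= f D]
hhffffffD ⇒ hhfffffffD   [D ::= f D]
hhfffffffD ⇒ hhffffffffD   [D ::= f D]
hhffffffffD ⇒ hhfffffffffD   [D ::= f D]
hhfffffffffD ⇒ hhffffffffff   [D ::= f]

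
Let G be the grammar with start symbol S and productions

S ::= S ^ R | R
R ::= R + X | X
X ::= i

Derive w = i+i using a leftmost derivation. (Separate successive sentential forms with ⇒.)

S ⇒ R ⇒ R+X ⇒ X+X ⇒ i+X ⇒ i+i

S ⇒ R   [S ::= R]
R ⇒ R+X   [R ::= R + X]
R+X ⇒ X+X   [R ::= X]
X+X ⇒ i+X   [X ::= i]
i+X ⇒ i+i   [X ::= i]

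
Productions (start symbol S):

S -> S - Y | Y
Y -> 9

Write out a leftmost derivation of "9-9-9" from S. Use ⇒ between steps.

S ⇒ S-Y   [S -> S - Y]
S-Y ⇒ S-Y-Y   [S -> S - Y]
S-Y-Y ⇒ Y-Y-Y   [S -> Y]
Y-Y-Y ⇒ 9-Y-Y   [Y -> 9]
9-Y-Y ⇒ 9-9-Y   [Y -> 9]
9-9-Y ⇒ 9-9-9   [Y -> 9]

S ⇒ S-Y ⇒ S-Y-Y ⇒ Y-Y-Y ⇒ 9-Y-Y ⇒ 9-9-Y ⇒ 9-9-9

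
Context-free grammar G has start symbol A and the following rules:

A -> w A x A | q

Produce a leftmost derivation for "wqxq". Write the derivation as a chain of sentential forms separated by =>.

A=>wAxA=>wqxA=>wqxq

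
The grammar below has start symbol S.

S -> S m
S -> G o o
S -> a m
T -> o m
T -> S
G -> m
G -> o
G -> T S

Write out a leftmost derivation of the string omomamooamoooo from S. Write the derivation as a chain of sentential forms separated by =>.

S => Goo   [S -> G o o]
Goo => TSoo   [G -> T S]
TSoo => omSoo   [T -> o m]
omSoo => omGoooo   [S -> G o o]
omGoooo => omTSoooo   [G -> T S]
omTSoooo => omSSoooo   [T -> S]
omSSoooo => omGooSoooo   [S -> G o o]
omGooSoooo => omTSooSoooo   [G -> T S]
omTSooSoooo => omomSooSoooo   [T -> o m]
omomSooSoooo => omomamooSoooo   [S -> a m]
omomamooSoooo => omomamooamoooo   [S -> a m]

S => Goo => TSoo => omSoo => omGoooo => omTSoooo => omSSoooo => omGooSoooo => omTSooSoooo => omomSooSoooo => omomamooSoooo => omomamooamoooo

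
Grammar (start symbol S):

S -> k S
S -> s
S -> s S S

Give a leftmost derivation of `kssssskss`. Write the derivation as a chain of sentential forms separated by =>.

S => kS => ksSS => kssSSS => ksssSS => kssssSSS => ksssssSS => kssssskSS => ksssssksS => kssssskss

S => kS   [S -> k S]
kS => ksSS   [S -> s S S]
ksSS => kssSSS   [S -> s S S]
kssSSS => ksssSS   [S -> s]
ksssSS => kssssSSS   [S -> s S S]
kssssSSS => ksssssSS   [S -> s]
ksssssSS => kssssskSS   [S -> k S]
kssssskSS => ksssssksS   [S -> s]
ksssssksS => kssssskss   [S -> s]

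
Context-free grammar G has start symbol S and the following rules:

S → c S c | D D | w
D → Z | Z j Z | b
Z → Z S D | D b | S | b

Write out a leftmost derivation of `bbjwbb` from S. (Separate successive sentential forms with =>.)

S => DD => ZD => SD => DDD => ZjZDD => DbjZDD => ZbjZDD => bbjZDD => bbjSDD => bbjwDD => bbjwbD => bbjwbb

S => DD   [S → D D]
DD => ZD   [D → Z]
ZD => SD   [Z → S]
SD => DDD   [S → D D]
DDD => ZjZDD   [D → Z j Z]
ZjZDD => DbjZDD   [Z → D b]
DbjZDD => ZbjZDD   [D → Z]
ZbjZDD => bbjZDD   [Z → b]
bbjZDD => bbjSDD   [Z → S]
bbjSDD => bbjwDD   [S → w]
bbjwDD => bbjwbD   [D → b]
bbjwbD => bbjwbb   [D → b]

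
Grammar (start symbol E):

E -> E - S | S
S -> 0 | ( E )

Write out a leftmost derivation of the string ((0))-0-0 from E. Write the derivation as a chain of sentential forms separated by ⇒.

E ⇒ E-S   [E -> E - S]
E-S ⇒ E-S-S   [E -> E - S]
E-S-S ⇒ S-S-S   [E -> S]
S-S-S ⇒ (E)-S-S   [S -> ( E )]
(E)-S-S ⇒ (S)-S-S   [E -> S]
(S)-S-S ⇒ ((E))-S-S   [S -> ( E )]
((E))-S-S ⇒ ((S))-S-S   [E -> S]
((S))-S-S ⇒ ((0))-S-S   [S -> 0]
((0))-S-S ⇒ ((0))-0-S   [S -> 0]
((0))-0-S ⇒ ((0))-0-0   [S -> 0]

E ⇒ E-S ⇒ E-S-S ⇒ S-S-S ⇒ (E)-S-S ⇒ (S)-S-S ⇒ ((E))-S-S ⇒ ((S))-S-S ⇒ ((0))-S-S ⇒ ((0))-0-S ⇒ ((0))-0-0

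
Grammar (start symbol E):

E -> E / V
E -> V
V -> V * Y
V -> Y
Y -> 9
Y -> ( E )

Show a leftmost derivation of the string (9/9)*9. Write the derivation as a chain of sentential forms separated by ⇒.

E ⇒ V   [E -> V]
V ⇒ V*Y   [V -> V * Y]
V*Y ⇒ Y*Y   [V -> Y]
Y*Y ⇒ (E)*Y   [Y -> ( E )]
(E)*Y ⇒ (E/V)*Y   [E -> E / V]
(E/V)*Y ⇒ (V/V)*Y   [E -> V]
(V/V)*Y ⇒ (Y/V)*Y   [V -> Y]
(Y/V)*Y ⇒ (9/V)*Y   [Y -> 9]
(9/V)*Y ⇒ (9/Y)*Y   [V -> Y]
(9/Y)*Y ⇒ (9/9)*Y   [Y -> 9]
(9/9)*Y ⇒ (9/9)*9   [Y -> 9]

E ⇒ V ⇒ V*Y ⇒ Y*Y ⇒ (E)*Y ⇒ (E/V)*Y ⇒ (V/V)*Y ⇒ (Y/V)*Y ⇒ (9/V)*Y ⇒ (9/Y)*Y ⇒ (9/9)*Y ⇒ (9/9)*9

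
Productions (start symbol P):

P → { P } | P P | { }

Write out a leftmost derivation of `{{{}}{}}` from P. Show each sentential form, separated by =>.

P => {P}   [P → { P }]
{P} => {PP}   [P → P P]
{PP} => {{P}P}   [P → { P }]
{{P}P} => {{{}}P}   [P → { }]
{{{}}P} => {{{}}{}}   [P → { }]

P => {P} => {PP} => {{P}P} => {{{}}P} => {{{}}{}}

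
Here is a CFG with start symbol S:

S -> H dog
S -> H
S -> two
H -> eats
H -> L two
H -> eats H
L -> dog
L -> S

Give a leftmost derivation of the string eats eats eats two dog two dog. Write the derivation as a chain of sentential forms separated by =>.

S => H dog => L two dog => S two dog => H dog two dog => eats H dog two dog => eats L two dog two dog => eats S two dog two dog => eats H two dog two dog => eats eats H two dog two dog => eats eats eats two dog two dog

S => H dog   [S -> H dog]
H dog => L two dog   [H -> L two]
L two dog => S two dog   [L -> S]
S two dog => H dog two dog   [S -> H dog]
H dog two dog => eats H dog two dog   [H -> eats H]
eats H dog two dog => eats L two dog two dog   [H -> L two]
eats L two dog two dog => eats S two dog two dog   [L -> S]
eats S two dog two dog => eats H two dog two dog   [S -> H]
eats H two dog two dog => eats eats H two dog two dog   [H -> eats H]
eats eats H two dog two dog => eats eats eats two dog two dog   [H -> eats]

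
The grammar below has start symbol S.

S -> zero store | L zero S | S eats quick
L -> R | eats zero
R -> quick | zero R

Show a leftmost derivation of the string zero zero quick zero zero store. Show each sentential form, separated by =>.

S => L zero S => R zero S => zero R zero S => zero zero R zero S => zero zero quick zero S => zero zero quick zero zero store

S => L zero S   [S -> L zero S]
L zero S => R zero S   [L -> R]
R zero S => zero R zero S   [R -> zero R]
zero R zero S => zero zero R zero S   [R -> zero R]
zero zero R zero S => zero zero quick zero S   [R -> quick]
zero zero quick zero S => zero zero quick zero zero store   [S -> zero store]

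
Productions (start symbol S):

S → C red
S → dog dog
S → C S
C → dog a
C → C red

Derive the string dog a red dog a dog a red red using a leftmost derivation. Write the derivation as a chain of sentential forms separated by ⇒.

S ⇒ C S ⇒ C red S ⇒ dog a red S ⇒ dog a red C S ⇒ dog a red dog a S ⇒ dog a red dog a C red ⇒ dog a red dog a C red red ⇒ dog a red dog a dog a red red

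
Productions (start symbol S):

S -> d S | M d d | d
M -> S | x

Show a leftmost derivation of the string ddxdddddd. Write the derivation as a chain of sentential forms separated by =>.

S => Mdd => Sdd => dSdd => dMdddd => dSdddd => ddSdddd => ddMdddddd => ddxdddddd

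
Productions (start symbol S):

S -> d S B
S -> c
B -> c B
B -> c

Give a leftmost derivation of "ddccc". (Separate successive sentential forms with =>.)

S => dSB   [S -> d S B]
dSB => ddSBB   [S -> d S B]
ddSBB => ddcBB   [S -> c]
ddcBB => ddccB   [B -> c]
ddccB => ddccc   [B -> c]

S => dSB => ddSBB => ddcBB => ddccB => ddccc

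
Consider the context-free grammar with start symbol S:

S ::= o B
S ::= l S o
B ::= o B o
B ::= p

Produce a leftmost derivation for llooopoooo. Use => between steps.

S => lSo => llSoo => lloBoo => llooBooo => lloooBoooo => llooopoooo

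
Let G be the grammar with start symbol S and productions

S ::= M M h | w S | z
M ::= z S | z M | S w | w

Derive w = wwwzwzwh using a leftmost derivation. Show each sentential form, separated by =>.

S => wS => wwS => wwwS => wwwMMh => wwwSwMh => wwwzwMh => wwwzwSwh => wwwzwzwh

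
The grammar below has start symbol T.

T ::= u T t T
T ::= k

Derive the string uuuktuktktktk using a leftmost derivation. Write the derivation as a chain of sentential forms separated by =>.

T => uTtT => uuTtTtT => uuuTtTtTtT => uuuktTtTtT => uuuktuTtTtTtT => uuuktuktTtTtT => uuuktuktktTtT => uuuktuktktktT => uuuktuktktktk

T => uTtT   [T ::= u T t T]
uTtT => uuTtTtT   [T ::= u T t T]
uuTtTtT => uuuTtTtTtT   [T ::= u T t T]
uuuTtTtTtT => uuuktTtTtT   [T ::= k]
uuuktTtTtT => uuuktuTtTtTtT   [T ::= u T t T]
uuuktuTtTtTtT => uuuktuktTtTtT   [T ::= k]
uuuktuktTtTtT => uuuktuktktTtT   [T ::= k]
uuuktuktktTtT => uuuktuktktktT   [T ::= k]
uuuktuktktktT => uuuktuktktktk   [T ::= k]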